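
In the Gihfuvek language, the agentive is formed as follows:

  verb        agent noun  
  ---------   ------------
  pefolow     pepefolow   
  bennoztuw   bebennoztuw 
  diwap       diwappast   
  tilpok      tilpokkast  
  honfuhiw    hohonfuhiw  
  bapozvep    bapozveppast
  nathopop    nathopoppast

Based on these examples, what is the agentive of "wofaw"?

wowofaw

"wofaw" ends in -w. The stems ending in -w (bennoztuw → bebennoztuw, honfuhiw → hohonfuhiw, pefolow → pepefolow) repeat the first consonant+vowel as a prefix.
So wofaw → wowofaw.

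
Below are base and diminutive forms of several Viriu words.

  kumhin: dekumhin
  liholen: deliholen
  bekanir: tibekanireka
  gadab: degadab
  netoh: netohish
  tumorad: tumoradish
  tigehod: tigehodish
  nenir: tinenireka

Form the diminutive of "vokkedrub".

tumorad and gadab both have last vowel 'a' yet inflect differently (tumoradish, degadab), so the last vowel is not what conditions the rule; the final letter is.
"vokkedrub" ends in -b. The one such stem in the data (gadab → degadab) adds the prefix de-, so the same rule applies.
The other patterns: stems ending in -d or -h add -ish; stems ending in -r add ti- … -eka around the stem.
So vokkedrub → devokkedrub.

devokkedrub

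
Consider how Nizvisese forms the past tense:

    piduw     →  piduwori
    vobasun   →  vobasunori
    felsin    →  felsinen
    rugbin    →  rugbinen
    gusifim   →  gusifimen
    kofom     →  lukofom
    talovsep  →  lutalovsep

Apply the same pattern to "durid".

vobasun and felsin both end in -n yet inflect differently (vobasunori, felsinen), so the final letter is not what conditions the rule; the last vowel is.
"durid" has last vowel 'i'. The stems whose last vowel is 'i' (felsin → felsinen, rugbin → rugbinen, gusifim → gusifimen) add -en.
So durid → duriden.

duriden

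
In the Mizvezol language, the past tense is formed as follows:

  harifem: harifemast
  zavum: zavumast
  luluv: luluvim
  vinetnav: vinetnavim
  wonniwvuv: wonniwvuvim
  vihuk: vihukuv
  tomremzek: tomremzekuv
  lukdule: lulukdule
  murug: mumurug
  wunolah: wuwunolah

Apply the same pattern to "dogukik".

dogukikuv

"dogukik" ends in -k. The stems ending in -k (vihuk → vihukuv, tomremzek → tomremzekuv) add -uv.
The other patterns: stems ending in -m add -ast; stems ending in -v add -im; stems ending in -e, -g or -h repeat the first consonant+vowel as a prefix.
So dogukik → dogukikuv.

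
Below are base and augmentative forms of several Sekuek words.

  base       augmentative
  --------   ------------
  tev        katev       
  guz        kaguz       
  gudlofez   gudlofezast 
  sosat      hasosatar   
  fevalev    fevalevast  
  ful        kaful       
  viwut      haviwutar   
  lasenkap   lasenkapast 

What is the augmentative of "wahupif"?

wahupifast

"wahupif" has 3 vowels. The stems with 3 vowels (lasenkap → lasenkapast, fevalev → fevalevast, gudlofez → gudlofezast) add -ast.
The other patterns: stems with 1 vowel add the prefix ka-; stems with 2 vowels add ha- … -ar around the stem.
So wahupif → wahupifast.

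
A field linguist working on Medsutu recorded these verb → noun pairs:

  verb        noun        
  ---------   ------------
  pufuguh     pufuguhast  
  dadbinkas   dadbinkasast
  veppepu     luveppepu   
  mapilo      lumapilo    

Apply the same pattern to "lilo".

lulilo

pufuguh and veppepu both have last vowel 'u' yet inflect differently (pufuguhast, luveppepu), so the last vowel is not what conditions the rule; whether the stem ends in a vowel or a consonant is.
"lilo" ends in a vowel. The stems ending in a vowel (veppepu → luveppepu, mapilo → lumapilo) add the prefix lu-.
So lilo → lulilo.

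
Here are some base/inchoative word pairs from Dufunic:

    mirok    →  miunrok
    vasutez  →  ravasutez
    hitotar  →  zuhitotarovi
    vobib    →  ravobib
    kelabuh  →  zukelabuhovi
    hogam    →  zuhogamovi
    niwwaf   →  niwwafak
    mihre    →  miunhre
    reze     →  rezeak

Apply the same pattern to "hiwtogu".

zuhiwtoguovi

reze and mihre both end in -e yet inflect differently (rezeak, miunhre), so the final letter is not what conditions the rule; the first letter is.
"hiwtogu" begins with h-. The stems beginning with h- (hitotar → zuhitotarovi, hogam → zuhogamovi) add zu- … -ovi around the stem.
The other patterns: stems beginning with n- or r- add -ak; stems beginning with m- insert -un- after the first vowel; stems beginning with v- add the prefix ra-.
So hiwtogu → zuhiwtoguovi.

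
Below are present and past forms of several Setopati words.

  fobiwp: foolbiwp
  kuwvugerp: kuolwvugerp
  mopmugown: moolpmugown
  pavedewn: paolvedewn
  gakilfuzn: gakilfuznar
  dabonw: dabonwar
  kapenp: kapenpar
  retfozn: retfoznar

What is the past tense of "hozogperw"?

mopmugown and gakilfuzn both end in -n yet inflect differently (moolpmugown, gakilfuznar), so the final letter is not what conditions the rule; the second-to-last letter is.
"hozogperw" has second-to-last letter 'r'. The one such stem in the data (kuwvugerp → kuolwvugerp) inserts -ol- after the first vowel (as do fobiwp, mopmugown), so the same rule applies.
The other pattern: stems whose second-to-last letter is 'n' or 'z' add -ar.
So hozogperw → hoolzogperw.

hoolzogperw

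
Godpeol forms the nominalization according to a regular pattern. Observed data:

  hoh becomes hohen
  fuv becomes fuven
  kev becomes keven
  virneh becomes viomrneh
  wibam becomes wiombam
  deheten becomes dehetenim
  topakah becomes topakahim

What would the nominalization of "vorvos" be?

hoh and virneh both end in -h yet inflect differently (hohen, viomrneh), so the final letter is not what conditions the rule; the number of vowels is.
"vorvos" has 2 vowels. The stems with 2 vowels (virneh → viomrneh, wibam → wiombam) insert -om- after the first vowel.
So vorvos → voomrvos.

voomrvos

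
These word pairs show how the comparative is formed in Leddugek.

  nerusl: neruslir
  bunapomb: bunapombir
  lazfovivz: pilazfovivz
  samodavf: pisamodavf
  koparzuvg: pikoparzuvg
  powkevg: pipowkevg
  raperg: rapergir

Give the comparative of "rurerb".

rurerbir

powkevg and raperg both end in -g yet inflect differently (pipowkevg, rapergir), so the final letter is not what conditions the rule; the second-to-last letter is.
"rurerb" has second-to-last letter 'r'. The one such stem in the data (raperg → rapergir) adds -ir, so the same rule applies.
So rurerb → rurerbir.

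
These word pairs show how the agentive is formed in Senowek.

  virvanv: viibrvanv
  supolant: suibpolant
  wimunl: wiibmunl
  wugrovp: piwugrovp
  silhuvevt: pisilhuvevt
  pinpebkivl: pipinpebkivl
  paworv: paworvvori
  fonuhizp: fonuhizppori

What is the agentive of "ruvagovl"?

supolant and silhuvevt both end in -t yet inflect differently (suibpolant, pisilhuvevt), so the final letter is not what conditions the rule; the second-to-last letter is.
"ruvagovl" has second-to-last letter 'v'. The stems whose second-to-last letter is 'v' (wugrovp → piwugrovp, silhuvevt → pisilhuvevt, pinpebkivl → pipinpebkivl) add the prefix pi-.
So ruvagovl → piruvagovl.

piruvagovl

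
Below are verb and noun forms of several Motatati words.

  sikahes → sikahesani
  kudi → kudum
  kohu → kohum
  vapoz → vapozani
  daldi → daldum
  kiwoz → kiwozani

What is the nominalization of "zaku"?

"zaku" ends in a vowel. The stems ending in a vowel (daldi → daldum, kudi → kudum, kohu → kohum) drop the final letter and add -um.
So zaku → zakum.

zakum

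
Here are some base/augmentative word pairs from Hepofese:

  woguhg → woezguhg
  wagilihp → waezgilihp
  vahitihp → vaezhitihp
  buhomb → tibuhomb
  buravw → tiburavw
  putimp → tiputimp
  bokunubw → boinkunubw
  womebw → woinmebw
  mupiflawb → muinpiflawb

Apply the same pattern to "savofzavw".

tisavofzavw

wagilihp and putimp both end in -p yet inflect differently (waezgilihp, tiputimp), so the final letter is not what conditions the rule; the second-to-last letter is.
"savofzavw" has second-to-last letter 'v'. The one such stem in the data (buravw → tiburavw) adds the prefix ti-, so the same rule applies.
So savofzavw → tisavofzavw.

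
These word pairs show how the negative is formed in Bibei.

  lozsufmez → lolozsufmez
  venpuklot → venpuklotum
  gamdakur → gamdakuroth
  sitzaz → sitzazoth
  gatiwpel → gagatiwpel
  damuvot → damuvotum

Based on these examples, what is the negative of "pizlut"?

lozsufmez and sitzaz both end in -z yet inflect differently (lolozsufmez, sitzazoth), so the final letter is not what conditions the rule; the last vowel is.
"pizlut" has last vowel 'u'. The one such stem in the data (gamdakur → gamdakuroth) adds -oth, so the same rule applies.
So pizlut → pizlutoth.

pizlutoth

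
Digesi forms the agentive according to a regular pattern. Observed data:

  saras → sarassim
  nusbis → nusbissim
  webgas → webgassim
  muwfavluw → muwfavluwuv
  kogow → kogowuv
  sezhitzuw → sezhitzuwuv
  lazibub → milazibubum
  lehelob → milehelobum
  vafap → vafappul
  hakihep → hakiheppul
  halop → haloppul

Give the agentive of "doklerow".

doklerowuv

"doklerow" ends in -w. The stems ending in -w (muwfavluw → muwfavluwuv, kogow → kogowuv, sezhitzuw → sezhitzuwuv) add -uv.
So doklerow → doklerowuv.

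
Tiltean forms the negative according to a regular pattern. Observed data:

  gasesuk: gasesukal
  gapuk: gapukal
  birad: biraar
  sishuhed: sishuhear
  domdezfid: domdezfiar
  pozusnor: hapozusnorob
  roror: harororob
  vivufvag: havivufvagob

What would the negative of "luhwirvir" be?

haluhwirvirob

birad and vivufvag both have last vowel 'a' yet inflect differently (biraar, havivufvagob), so the last vowel is not what conditions the rule; the final letter is.
"luhwirvir" ends in -r. The stems ending in -r (pozusnor → hapozusnorob, roror → harororob) add ha- … -ob around the stem.
The other patterns: stems ending in -k add -al; stems ending in -d drop the final letter and add -ar.
So luhwirvir → haluhwirvirob.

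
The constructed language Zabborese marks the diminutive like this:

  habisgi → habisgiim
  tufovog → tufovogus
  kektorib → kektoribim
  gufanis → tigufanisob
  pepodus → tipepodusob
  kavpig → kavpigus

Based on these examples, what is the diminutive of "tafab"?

kavpig and gufanis both have last vowel 'i' yet inflect differently (kavpigus, tigufanisob), so the last vowel is not what conditions the rule; the final letter is.
"tafab" ends in -b. The one such stem in the data (kektorib → kektoribim) adds -im, so the same rule applies.
So tafab → tafabim.

tafabim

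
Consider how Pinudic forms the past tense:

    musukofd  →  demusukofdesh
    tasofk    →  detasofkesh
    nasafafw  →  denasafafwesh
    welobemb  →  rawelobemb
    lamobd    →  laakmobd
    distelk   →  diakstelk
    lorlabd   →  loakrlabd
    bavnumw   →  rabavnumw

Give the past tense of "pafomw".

rapafomw

bavnumw and nasafafw both end in -w yet inflect differently (rabavnumw, denasafafwesh), so the final letter is not what conditions the rule; the second-to-last letter is.
"pafomw" has second-to-last letter 'm'. The stems whose second-to-last letter is 'm' (bavnumw → rabavnumw, welobemb → rawelobemb) add the prefix ra-.
So pafomw → rapafomw.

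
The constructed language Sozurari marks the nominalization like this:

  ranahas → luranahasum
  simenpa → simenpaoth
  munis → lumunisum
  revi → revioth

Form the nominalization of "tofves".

"tofves" ends in a consonant. The stems ending in a consonant (munis → lumunisum, ranahas → luranahasum) add lu- … -um around the stem.
So tofves → lutofvesum.

lutofvesum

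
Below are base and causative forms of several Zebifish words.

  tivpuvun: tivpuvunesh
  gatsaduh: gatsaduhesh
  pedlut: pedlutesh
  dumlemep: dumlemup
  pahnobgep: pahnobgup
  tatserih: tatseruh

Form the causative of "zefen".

gatsaduh and tatserih both end in -h yet inflect differently (gatsaduhesh, tatseruh), so the final letter is not what conditions the rule; the last vowel is.
"zefen" has last vowel 'e'. The stems whose last vowel is 'e' (dumlemep → dumlemup, pahnobgep → pahnobgup) change the last vowel to 'u'.
The other pattern: stems whose last vowel is 'u' add -esh.
So zefen → zefun.

zefun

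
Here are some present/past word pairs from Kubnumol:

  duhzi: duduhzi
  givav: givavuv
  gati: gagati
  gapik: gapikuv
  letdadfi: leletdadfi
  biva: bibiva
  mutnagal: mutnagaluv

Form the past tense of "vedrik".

vedrikuv

mutnagal and biva both have last vowel 'a' yet inflect differently (mutnagaluv, bibiva), so the last vowel is not what conditions the rule; whether the stem ends in a vowel or a consonant is.
"vedrik" ends in a consonant. The stems ending in a consonant (gapik → gapikuv, mutnagal → mutnagaluv, givav → givavuv) add -uv.
So vedrik → vedrikuv.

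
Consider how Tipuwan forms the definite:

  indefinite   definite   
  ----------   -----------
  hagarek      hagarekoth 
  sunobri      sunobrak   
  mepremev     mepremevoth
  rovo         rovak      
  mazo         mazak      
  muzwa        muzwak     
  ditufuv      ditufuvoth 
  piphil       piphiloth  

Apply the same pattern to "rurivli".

rurivlak

"rurivli" ends in a vowel. The stems ending in a vowel (muzwa → muzwak, sunobri → sunobrak, mazo → mazak) drop the final letter and add -ak.
The other pattern: stems ending in a consonant add -oth.
So rurivli → rurivlak.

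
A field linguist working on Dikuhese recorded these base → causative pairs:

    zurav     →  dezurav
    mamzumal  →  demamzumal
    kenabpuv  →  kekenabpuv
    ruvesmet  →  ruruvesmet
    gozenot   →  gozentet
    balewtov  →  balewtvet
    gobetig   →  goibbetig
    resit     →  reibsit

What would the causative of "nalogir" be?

zurav and kenabpuv both end in -v yet inflect differently (dezurav, kekenabpuv), so the final letter is not what conditions the rule; the last vowel is.
"nalogir" has last vowel 'i'. The stems whose last vowel is 'i' (gobetig → goibbetig, resit → reibsit) insert -ib- after the first vowel.
So nalogir → naiblogir.

naiblogir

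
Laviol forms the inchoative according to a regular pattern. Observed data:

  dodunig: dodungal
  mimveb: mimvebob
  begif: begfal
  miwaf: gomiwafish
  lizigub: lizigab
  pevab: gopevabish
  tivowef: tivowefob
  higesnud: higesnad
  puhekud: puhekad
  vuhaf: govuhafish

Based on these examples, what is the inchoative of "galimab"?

gogalimabish

"galimab" has last vowel 'a'. The stems whose last vowel is 'a' (pevab → gopevabish, vuhaf → govuhafish, miwaf → gomiwafish) add go- … -ish around the stem.
The other patterns: stems whose last vowel is 'e' add -ob; stems whose last vowel is 'i' delete the last vowel and add -al; stems whose last vowel is 'u' change the last vowel to 'a'.
So galimab → gogalimabish.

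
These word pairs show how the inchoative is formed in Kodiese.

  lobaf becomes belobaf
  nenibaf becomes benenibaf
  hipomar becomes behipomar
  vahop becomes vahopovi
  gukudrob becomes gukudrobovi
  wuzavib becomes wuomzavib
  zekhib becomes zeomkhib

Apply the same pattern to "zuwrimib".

zuomwrimib

gukudrob and wuzavib both end in -b yet inflect differently (gukudrobovi, wuomzavib), so the final letter is not what conditions the rule; the last vowel is.
"zuwrimib" has last vowel 'i'. The stems whose last vowel is 'i' (wuzavib → wuomzavib, zekhib → zeomkhib) insert -om- after the first vowel.
The other patterns: stems whose last vowel is 'a' add the prefix be-; stems whose last vowel is 'o' add -ovi.
So zuwrimib → zuomwrimib.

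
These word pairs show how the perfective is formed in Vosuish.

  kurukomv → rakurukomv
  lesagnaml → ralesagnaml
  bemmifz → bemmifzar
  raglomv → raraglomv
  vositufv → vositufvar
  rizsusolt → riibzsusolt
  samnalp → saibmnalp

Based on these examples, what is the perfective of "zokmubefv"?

"zokmubefv" has second-to-last letter 'f'. The stems whose second-to-last letter is 'f' (vositufv → vositufvar, bemmifz → bemmifzar) add -ar.
The other patterns: stems whose second-to-last letter is 'l' insert -ib- after the first vowel; stems whose second-to-last letter is 'm' add the prefix ra-.
So zokmubefv → zokmubefvar.

zokmubefvar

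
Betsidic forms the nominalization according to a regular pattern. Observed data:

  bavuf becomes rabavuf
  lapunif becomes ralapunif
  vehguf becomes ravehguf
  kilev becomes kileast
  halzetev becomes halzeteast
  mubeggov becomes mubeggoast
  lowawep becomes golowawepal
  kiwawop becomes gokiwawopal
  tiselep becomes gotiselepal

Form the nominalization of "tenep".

"tenep" ends in -p. The stems ending in -p (lowawep → golowawepal, kiwawop → gokiwawopal, tiselep → gotiselepal) add go- … -al around the stem.
So tenep → gotenepal.

gotenepal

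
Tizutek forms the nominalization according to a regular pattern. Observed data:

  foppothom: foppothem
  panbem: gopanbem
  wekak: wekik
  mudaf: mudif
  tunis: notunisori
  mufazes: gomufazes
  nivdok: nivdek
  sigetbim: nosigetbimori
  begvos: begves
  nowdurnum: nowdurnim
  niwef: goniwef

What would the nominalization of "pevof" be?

"pevof" has last vowel 'o'. The stems whose last vowel is 'o' (nivdok → nivdek, begvos → begves, foppothom → foppothem) change the last vowel to 'e'.
So pevof → pevef.

pevef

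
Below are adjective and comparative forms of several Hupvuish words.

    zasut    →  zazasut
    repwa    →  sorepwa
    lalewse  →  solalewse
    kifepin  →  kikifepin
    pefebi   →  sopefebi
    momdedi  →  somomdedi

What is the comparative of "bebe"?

"bebe" ends in a vowel. The stems ending in a vowel (repwa → sorepwa, pefebi → sopefebi, momdedi → somomdedi) add the prefix so-.
So bebe → sobebe.

sobebe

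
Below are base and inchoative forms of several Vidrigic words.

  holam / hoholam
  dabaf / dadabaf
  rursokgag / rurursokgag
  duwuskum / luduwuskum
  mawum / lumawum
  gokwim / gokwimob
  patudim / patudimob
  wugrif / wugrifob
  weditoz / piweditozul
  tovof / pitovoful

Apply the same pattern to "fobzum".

holam and duwuskum both end in -m yet inflect differently (hoholam, luduwuskum), so the final letter is not what conditions the rule; the last vowel is.
"fobzum" has last vowel 'u'. The stems whose last vowel is 'u' (duwuskum → luduwuskum, mawum → lumawum) add the prefix lu-.
So fobzum → lufobzum.

lufobzum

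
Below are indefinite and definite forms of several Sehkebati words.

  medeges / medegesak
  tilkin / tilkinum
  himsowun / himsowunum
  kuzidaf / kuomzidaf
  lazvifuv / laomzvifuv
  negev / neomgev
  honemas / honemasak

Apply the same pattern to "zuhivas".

zuhivasak

medeges and negev both have last vowel 'e' yet inflect differently (medegesak, neomgev), so the last vowel is not what conditions the rule; the final letter is.
"zuhivas" ends in -s. The stems ending in -s (medeges → medegesak, honemas → honemasak) add -ak.
The other patterns: stems ending in -n add -um; stems ending in -f or -v insert -om- after the first vowel.
So zuhivas → zuhivasak.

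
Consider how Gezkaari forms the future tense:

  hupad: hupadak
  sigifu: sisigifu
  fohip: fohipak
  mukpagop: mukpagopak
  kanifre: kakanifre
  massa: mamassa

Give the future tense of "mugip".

hupad and massa both have last vowel 'a' yet inflect differently (hupadak, mamassa), so the last vowel is not what conditions the rule; whether the stem ends in a vowel or a consonant is.
"mugip" ends in a consonant. The stems ending in a consonant (fohip → fohipak, hupad → hupadak, mukpagop → mukpagopak) add -ak.
So mugip → mugipak.

mugipak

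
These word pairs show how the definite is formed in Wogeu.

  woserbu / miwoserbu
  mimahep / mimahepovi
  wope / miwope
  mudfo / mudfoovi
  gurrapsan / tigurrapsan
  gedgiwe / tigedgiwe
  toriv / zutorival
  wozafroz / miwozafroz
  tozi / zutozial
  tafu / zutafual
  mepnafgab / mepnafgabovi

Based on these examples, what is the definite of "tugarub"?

"tugarub" begins with t-. The stems beginning with t- (toriv → zutorival, tozi → zutozial, tafu → zutafual) add zu- … -al around the stem.
The other patterns: stems beginning with w- add the prefix mi-; stems beginning with m- add -ovi; stems beginning with g- add the prefix ti-.
So tugarub → zutugarubal.

zutugarubal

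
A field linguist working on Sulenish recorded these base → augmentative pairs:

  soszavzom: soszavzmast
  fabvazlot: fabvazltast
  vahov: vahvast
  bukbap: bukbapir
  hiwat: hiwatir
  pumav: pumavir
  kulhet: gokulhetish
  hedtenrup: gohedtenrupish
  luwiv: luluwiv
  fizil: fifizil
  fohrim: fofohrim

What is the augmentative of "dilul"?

godilulish

fabvazlot and hiwat both end in -t yet inflect differently (fabvazltast, hiwatir), so the final letter is not what conditions the rule; the last vowel is.
"dilul" has last vowel 'u'. The one such stem in the data (hedtenrup → gohedtenrupish) adds go- … -ish around the stem, so the same rule applies.
The other patterns: stems whose last vowel is 'o' delete the last vowel and add -ast; stems whose last vowel is 'a' add -ir; stems whose last vowel is 'i' repeat the first consonant+vowel as a prefix.
So dilul → godilulish.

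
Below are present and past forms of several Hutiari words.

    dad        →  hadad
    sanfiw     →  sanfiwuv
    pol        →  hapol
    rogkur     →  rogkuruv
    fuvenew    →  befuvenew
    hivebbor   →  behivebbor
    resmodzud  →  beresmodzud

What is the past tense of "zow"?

"zow" has 1 vowel. The stems with 1 vowel (pol → hapol, dad → hadad) add the prefix ha-.
So zow → hazow.

hazow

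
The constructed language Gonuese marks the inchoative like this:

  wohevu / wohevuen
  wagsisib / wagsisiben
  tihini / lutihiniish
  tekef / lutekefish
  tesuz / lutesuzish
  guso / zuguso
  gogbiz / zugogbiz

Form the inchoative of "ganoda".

"ganoda" begins with g-. The stems beginning with g- (guso → zuguso, gogbiz → zugogbiz) add the prefix zu-.
So ganoda → zuganoda.

zuganoda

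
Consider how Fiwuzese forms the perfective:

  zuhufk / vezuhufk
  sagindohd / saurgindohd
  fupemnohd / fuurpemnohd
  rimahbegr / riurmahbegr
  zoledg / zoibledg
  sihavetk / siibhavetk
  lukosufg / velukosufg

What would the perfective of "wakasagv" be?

zuhufk and sihavetk both end in -k yet inflect differently (vezuhufk, siibhavetk), so the final letter is not what conditions the rule; the second-to-last letter is.
"wakasagv" has second-to-last letter 'g'. The one such stem in the data (rimahbegr → riurmahbegr) inserts -ur- after the first vowel (as do sagindohd, fupemnohd), so the same rule applies.
So wakasagv → waurkasagv.

waurkasagv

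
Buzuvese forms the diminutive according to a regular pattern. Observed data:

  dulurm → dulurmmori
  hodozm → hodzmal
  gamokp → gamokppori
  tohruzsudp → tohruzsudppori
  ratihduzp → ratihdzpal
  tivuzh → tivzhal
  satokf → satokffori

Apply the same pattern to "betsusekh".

betsusekhhori

hodozm and dulurm both end in -m yet inflect differently (hodzmal, dulurmmori), so the final letter is not what conditions the rule; the second-to-last letter is.
"betsusekh" has second-to-last letter 'k'. The stems whose second-to-last letter is 'k' (gamokp → gamokppori, satokf → satokffori) double the final consonant and add -ori.
The other pattern: stems whose second-to-last letter is 'z' delete the last vowel and add -al.
So betsusekh → betsusekhhori.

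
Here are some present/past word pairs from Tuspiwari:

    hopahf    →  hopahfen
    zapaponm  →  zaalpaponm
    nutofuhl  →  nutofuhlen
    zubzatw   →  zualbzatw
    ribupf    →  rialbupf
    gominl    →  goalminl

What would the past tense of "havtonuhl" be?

havtonuhlen

nutofuhl and gominl both end in -l yet inflect differently (nutofuhlen, goalminl), so the final letter is not what conditions the rule; the second-to-last letter is.
"havtonuhl" has second-to-last letter 'h'. The stems whose second-to-last letter is 'h' (nutofuhl → nutofuhlen, hopahf → hopahfen) add -en.
The other pattern: stems whose second-to-last letter is 'n', 'p' or 't' insert -al- after the first vowel.
So havtonuhl → havtonuhlen.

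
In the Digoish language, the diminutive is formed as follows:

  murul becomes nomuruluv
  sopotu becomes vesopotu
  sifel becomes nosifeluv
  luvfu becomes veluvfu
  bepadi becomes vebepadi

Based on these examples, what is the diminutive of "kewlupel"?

luvfu and murul both have last vowel 'u' yet inflect differently (veluvfu, nomuruluv), so the last vowel is not what conditions the rule; whether the stem ends in a vowel or a consonant is.
"kewlupel" ends in a consonant. The stems ending in a consonant (sifel → nosifeluv, murul → nomuruluv) add no- … -uv around the stem.
So kewlupel → nokewlupeluv.

nokewlupeluv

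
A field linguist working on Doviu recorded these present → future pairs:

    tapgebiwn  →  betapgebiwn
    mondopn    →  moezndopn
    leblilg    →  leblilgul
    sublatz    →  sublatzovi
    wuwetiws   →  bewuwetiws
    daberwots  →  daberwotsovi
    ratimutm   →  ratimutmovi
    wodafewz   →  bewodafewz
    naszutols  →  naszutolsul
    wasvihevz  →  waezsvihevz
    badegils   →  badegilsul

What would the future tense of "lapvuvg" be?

laezpvuvg

"lapvuvg" has second-to-last letter 'v'. The one such stem in the data (wasvihevz → waezsvihevz) inserts -ez- after the first vowel (as does mondopn), so the same rule applies.
The other patterns: stems whose second-to-last letter is 't' add -ovi; stems whose second-to-last letter is 'l' add -ul; stems whose second-to-last letter is 'w' add the prefix be-.
So lapvuvg → laezpvuvg.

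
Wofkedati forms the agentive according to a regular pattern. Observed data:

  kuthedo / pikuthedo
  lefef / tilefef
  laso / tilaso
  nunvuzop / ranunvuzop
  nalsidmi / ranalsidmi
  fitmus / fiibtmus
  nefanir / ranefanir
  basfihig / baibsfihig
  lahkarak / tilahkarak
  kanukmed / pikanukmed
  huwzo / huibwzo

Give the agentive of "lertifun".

tilertifun

laso and kuthedo both end in -o yet inflect differently (tilaso, pikuthedo), so the final letter is not what conditions the rule; the first letter is.
"lertifun" begins with l-. The stems beginning with l- (laso → tilaso, lefef → tilefef, lahkarak → tilahkarak) add the prefix ti-.
The other patterns: stems beginning with k- add the prefix pi-; stems beginning with n- add the prefix ra-; stems beginning with b-, f- or h- insert -ib- after the first vowel.
So lertifun → tilertifun.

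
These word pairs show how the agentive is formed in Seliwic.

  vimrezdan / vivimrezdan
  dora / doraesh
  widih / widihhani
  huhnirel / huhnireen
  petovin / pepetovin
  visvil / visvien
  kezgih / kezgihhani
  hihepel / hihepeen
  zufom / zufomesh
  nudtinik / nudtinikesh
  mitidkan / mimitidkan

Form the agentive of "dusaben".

dudusaben

visvil and petovin both have last vowel 'i' yet inflect differently (visvien, pepetovin), so the last vowel is not what conditions the rule; the final letter is.
"dusaben" ends in -n. The stems ending in -n (mitidkan → mimitidkan, petovin → pepetovin, vimrezdan → vivimrezdan) repeat the first consonant+vowel as a prefix.
The other patterns: stems ending in -l drop the final letter and add -en; stems ending in -h double the final consonant and add -ani; stems ending in -a, -k or -m add -esh.
So dusaben → dudusaben.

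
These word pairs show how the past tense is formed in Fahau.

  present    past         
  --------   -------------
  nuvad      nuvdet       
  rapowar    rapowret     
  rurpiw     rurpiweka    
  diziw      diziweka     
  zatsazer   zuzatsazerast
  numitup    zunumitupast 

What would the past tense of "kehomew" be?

rapowar and zatsazer both end in -r yet inflect differently (rapowret, zuzatsazerast), so the final letter is not what conditions the rule; the last vowel is.
"kehomew" has last vowel 'e'. The one such stem in the data (zatsazer → zuzatsazerast) adds zu- … -ast around the stem, so the same rule applies.
So kehomew → zukehomewast.

zukehomewast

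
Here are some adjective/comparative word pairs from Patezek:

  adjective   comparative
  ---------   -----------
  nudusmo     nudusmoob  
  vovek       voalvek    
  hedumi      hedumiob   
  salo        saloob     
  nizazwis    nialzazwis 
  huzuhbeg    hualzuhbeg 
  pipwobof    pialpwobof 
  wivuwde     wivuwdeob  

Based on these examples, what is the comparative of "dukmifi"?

wivuwde and vovek both have last vowel 'e' yet inflect differently (wivuwdeob, voalvek), so the last vowel is not what conditions the rule; whether the stem ends in a vowel or a consonant is.
"dukmifi" ends in a vowel. The stems ending in a vowel (salo → saloob, wivuwde → wivuwdeob, nudusmo → nudusmoob) add -ob.
So dukmifi → dukmifiob.

dukmifiob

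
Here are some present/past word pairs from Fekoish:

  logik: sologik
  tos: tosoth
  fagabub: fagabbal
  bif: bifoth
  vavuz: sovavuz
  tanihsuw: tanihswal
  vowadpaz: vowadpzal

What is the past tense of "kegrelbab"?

"kegrelbab" has 3 vowels. The stems with 3 vowels (tanihsuw → tanihswal, vowadpaz → vowadpzal, fagabub → fagabbal) delete the last vowel and add -al.
The other patterns: stems with 1 vowel add -oth; stems with 2 vowels add the prefix so-.
So kegrelbab → kegrelbbal.

kegrelbbal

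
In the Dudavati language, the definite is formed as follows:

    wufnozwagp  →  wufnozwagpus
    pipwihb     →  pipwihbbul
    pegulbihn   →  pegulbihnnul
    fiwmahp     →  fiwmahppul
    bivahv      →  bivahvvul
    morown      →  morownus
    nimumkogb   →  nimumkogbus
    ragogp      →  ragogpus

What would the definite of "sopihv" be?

sopihvvul

fiwmahp and ragogp both end in -p yet inflect differently (fiwmahppul, ragogpus), so the final letter is not what conditions the rule; the second-to-last letter is.
"sopihv" has second-to-last letter 'h'. The stems whose second-to-last letter is 'h' (pipwihb → pipwihbbul, fiwmahp → fiwmahppul, pegulbihn → pegulbihnnul) double the final consonant and add -ul.
So sopihv → sopihvvul.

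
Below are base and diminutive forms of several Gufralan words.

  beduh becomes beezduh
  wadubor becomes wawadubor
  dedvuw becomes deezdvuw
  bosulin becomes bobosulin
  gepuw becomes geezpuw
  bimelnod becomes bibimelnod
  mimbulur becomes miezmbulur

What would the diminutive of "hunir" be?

huhunir

mimbulur and wadubor both end in -r yet inflect differently (miezmbulur, wawadubor), so the final letter is not what conditions the rule; the last vowel is.
"hunir" has last vowel 'i'. The one such stem in the data (bosulin → bobosulin) repeats the first consonant+vowel as a prefix (as do bimelnod, wadubor), so the same rule applies.
So hunir → huhunir.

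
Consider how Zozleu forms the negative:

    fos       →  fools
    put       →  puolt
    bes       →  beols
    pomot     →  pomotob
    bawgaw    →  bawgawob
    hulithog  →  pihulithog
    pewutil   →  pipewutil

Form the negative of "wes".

"wes" has 1 vowel. The stems with 1 vowel (fos → fools, put → puolt, bes → beols) insert -ol- after the first vowel.
The other patterns: stems with 2 vowels add -ob; stems with 3 vowels add the prefix pi-.
So wes → weols.

weols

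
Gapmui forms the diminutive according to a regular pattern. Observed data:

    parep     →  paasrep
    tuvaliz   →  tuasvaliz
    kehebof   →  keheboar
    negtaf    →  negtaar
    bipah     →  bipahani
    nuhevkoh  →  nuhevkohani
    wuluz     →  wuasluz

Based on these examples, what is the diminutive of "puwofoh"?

puwofohani

"puwofoh" ends in -h. The stems ending in -h (nuhevkoh → nuhevkohani, bipah → bipahani) add -ani.
The other patterns: stems ending in -f drop the final letter and add -ar; stems ending in -p or -z insert -as- after the first vowel.
So puwofoh → puwofohani.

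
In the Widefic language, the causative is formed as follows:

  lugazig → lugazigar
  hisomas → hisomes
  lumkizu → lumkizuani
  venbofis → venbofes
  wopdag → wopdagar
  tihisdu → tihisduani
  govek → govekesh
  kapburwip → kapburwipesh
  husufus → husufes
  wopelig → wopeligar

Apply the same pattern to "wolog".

wopdag and hisomas both have last vowel 'a' yet inflect differently (wopdagar, hisomes), so the last vowel is not what conditions the rule; the final letter is.
"wolog" ends in -g. The stems ending in -g (lugazig → lugazigar, wopelig → wopeligar, wopdag → wopdagar) add -ar.
The other patterns: stems ending in -u add -ani; stems ending in -s change the last vowel to 'e'; stems ending in -k or -p add -esh.
So wolog → wologar.

wologar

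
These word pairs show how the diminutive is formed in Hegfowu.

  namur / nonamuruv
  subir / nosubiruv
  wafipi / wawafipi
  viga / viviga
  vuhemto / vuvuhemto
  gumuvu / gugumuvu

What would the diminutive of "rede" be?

subir and wafipi both have last vowel 'i' yet inflect differently (nosubiruv, wawafipi), so the last vowel is not what conditions the rule; whether the stem ends in a vowel or a consonant is.
"rede" ends in a vowel. The stems ending in a vowel (wafipi → wawafipi, viga → viviga, vuhemto → vuvuhemto) repeat the first consonant+vowel as a prefix.
The other pattern: stems ending in a consonant add no- … -uv around the stem.
So rede → rerede.

rerede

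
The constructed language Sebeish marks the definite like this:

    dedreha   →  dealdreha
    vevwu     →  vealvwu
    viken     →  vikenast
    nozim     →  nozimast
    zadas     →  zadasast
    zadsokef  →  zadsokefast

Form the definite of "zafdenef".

dedreha and zadas both have last vowel 'a' yet inflect differently (dealdreha, zadasast), so the last vowel is not what conditions the rule; whether the stem ends in a vowel or a consonant is.
"zafdenef" ends in a consonant. The stems ending in a consonant (viken → vikenast, nozim → nozimast, zadas → zadasast) add -ast.
The other pattern: stems ending in a vowel insert -al- after the first vowel.
So zafdenef → zafdenefast.

zafdenefast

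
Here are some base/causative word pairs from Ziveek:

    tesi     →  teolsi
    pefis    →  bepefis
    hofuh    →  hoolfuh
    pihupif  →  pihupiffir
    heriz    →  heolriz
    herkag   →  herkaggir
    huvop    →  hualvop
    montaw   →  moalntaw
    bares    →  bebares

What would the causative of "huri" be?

herkag and montaw both have last vowel 'a' yet inflect differently (herkaggir, moalntaw), so the last vowel is not what conditions the rule; the final letter is.
"huri" ends in -i. The one such stem in the data (tesi → teolsi) inserts -ol- after the first vowel (as do hofuh, heriz), so the same rule applies.
The other patterns: stems ending in -f or -g double the final consonant and add -ir; stems ending in -p or -w insert -al- after the first vowel; stems ending in -s add the prefix be-.
So huri → huolri.

huolri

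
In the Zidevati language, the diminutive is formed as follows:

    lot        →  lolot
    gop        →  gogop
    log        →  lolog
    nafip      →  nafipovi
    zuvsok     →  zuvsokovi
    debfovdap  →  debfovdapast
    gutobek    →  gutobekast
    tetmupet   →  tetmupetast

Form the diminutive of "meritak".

meritakast

"meritak" has 3 vowels. The stems with 3 vowels (debfovdap → debfovdapast, gutobek → gutobekast, tetmupet → tetmupetast) add -ast.
So meritak → meritakast.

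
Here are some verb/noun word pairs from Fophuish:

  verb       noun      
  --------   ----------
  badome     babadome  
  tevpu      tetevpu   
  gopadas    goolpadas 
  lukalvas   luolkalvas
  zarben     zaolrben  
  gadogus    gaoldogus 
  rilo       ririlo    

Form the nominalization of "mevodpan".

gadogus and tevpu both have last vowel 'u' yet inflect differently (gaoldogus, tetevpu), so the last vowel is not what conditions the rule; whether the stem ends in a vowel or a consonant is.
"mevodpan" ends in a consonant. The stems ending in a consonant (gadogus → gaoldogus, gopadas → goolpadas, lukalvas → luolkalvas) insert -ol- after the first vowel.
The other pattern: stems ending in a vowel repeat the first consonant+vowel as a prefix.
So mevodpan → meolvodpan.

meolvodpan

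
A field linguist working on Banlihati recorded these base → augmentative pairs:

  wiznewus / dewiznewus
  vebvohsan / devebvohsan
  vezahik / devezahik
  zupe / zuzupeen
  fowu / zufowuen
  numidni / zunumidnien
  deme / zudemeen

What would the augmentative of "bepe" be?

wiznewus and fowu both have last vowel 'u' yet inflect differently (dewiznewus, zufowuen), so the last vowel is not what conditions the rule; whether the stem ends in a vowel or a consonant is.
"bepe" ends in a vowel. The stems ending in a vowel (zupe → zuzupeen, fowu → zufowuen, numidni → zunumidnien) add zu- … -en around the stem.
The other pattern: stems ending in a consonant add the prefix de-.
So bepe → zubepeen.

zubepeen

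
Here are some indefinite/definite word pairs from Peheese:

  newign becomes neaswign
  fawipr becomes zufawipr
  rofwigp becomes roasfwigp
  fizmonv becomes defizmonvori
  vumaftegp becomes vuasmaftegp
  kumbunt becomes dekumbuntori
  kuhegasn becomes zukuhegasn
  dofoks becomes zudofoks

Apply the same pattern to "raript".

zuraript

newign and kuhegasn both end in -n yet inflect differently (neaswign, zukuhegasn), so the final letter is not what conditions the rule; the second-to-last letter is.
"raript" has second-to-last letter 'p'. The one such stem in the data (fawipr → zufawipr) adds the prefix zu-, so the same rule applies.
The other patterns: stems whose second-to-last letter is 'g' insert -as- after the first vowel; stems whose second-to-last letter is 'n' add de- … -ori around the stem.
So raript → zuraript.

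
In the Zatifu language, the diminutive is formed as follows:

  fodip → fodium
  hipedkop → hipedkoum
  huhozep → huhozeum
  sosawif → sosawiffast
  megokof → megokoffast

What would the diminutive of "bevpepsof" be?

"bevpepsof" ends in -f. The stems ending in -f (sosawif → sosawiffast, megokof → megokoffast) double the final consonant and add -ast.
The other pattern: stems ending in -p drop the final letter and add -um.
So bevpepsof → bevpepsoffast.

bevpepsoffast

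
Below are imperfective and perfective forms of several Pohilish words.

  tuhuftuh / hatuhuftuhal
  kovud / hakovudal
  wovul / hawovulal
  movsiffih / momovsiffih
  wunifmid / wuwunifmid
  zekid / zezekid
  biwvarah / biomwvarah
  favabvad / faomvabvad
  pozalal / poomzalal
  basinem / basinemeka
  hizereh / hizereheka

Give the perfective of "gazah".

tuhuftuh and movsiffih both end in -h yet inflect differently (hatuhuftuhal, momovsiffih), so the final letter is not what conditions the rule; the last vowel is.
"gazah" has last vowel 'a'. The stems whose last vowel is 'a' (biwvarah → biomwvarah, favabvad → faomvabvad, pozalal → poomzalal) insert -om- after the first vowel.
So gazah → gaomzah.

gaomzah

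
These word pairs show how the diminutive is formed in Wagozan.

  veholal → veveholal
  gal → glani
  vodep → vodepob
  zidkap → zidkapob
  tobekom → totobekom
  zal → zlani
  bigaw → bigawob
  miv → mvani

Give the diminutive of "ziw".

zwani

"ziw" has 1 vowel. The stems with 1 vowel (zal → zlani, miv → mvani, gal → glani) delete the last vowel and add -ani.
The other patterns: stems with 2 vowels add -ob; stems with 3 vowels repeat the first consonant+vowel as a prefix.
So ziw → zwani.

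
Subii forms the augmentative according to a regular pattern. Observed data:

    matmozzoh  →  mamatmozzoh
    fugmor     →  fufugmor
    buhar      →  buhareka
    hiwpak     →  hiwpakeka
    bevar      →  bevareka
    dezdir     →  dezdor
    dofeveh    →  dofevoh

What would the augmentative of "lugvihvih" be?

lugvihvoh

"lugvihvih" has last vowel 'i'. The one such stem in the data (dezdir → dezdor) changes the last vowel to 'o' (as does dofeveh), so the same rule applies.
So lugvihvih → lugvihvoh.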